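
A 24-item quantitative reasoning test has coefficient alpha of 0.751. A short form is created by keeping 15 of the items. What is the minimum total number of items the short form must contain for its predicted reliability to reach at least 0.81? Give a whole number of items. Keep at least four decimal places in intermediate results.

34

First, r for the 15-item form: n = 15/24 = 0.6250, so r_15 = 0.6250·0.751/(1 + (0.6250 − 1)·0.751) = 0.6534
Length factor from the short form to reach 0.81: n' = 0.81(1 − 0.6534) / [0.6534(1 − 0.81)] ≈ 2.2614
Total items = 2.2614 × 15 = 33.92, rounded up to 34.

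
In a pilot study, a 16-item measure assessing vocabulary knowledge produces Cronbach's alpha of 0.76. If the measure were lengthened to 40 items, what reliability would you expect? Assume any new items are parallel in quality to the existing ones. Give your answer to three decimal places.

0.888

The new length is 40/16 = 2.5 times the old.
r_new = 2.5·0.76 / [1 + (2.5 − 1)·0.76]
     = 1.9000 / 2.1400 = 0.8879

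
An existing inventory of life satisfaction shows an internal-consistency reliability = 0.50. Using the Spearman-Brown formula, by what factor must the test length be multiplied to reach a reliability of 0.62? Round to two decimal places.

n = [0.62 × 0.50] / [0.50 × 0.38]
  = 0.3100 / 0.1900 = 1.6316

1.63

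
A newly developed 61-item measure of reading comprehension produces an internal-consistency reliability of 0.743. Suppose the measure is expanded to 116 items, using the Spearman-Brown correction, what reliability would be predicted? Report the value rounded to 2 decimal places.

0.85

Length ratio n = 116/61 = 1.9016
Spearman-Brown: r_new = n·r / (1 + (n − 1)·r)
r_new = (1.9016 × 0.743) / (1 + (1.9016 − 1) × 0.743)
     = 1.4129 / 1.6699 = 0.8461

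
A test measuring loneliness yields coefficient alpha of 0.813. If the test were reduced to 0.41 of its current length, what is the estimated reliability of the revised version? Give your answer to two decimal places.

0.64

r_new = 0.41·0.813 / [1 + (0.41 − 1)·0.813]
     = 0.3333 / 0.5203 = 0.6406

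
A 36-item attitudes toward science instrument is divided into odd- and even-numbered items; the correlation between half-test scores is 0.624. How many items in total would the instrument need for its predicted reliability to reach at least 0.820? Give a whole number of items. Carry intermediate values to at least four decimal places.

50

r_full = 2(0.624)/(1 + 0.624) = 0.7685
Solve Spearman-Brown for n: n = 0.820(1 − 0.7685) / [0.7685(1 − 0.820)] = 1.3723
Items = 1.3723 × 36 ≈ 49.40 → 50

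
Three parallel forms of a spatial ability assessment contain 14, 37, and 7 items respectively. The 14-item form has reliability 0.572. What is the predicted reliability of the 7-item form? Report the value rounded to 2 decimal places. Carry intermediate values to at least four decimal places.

Only the ratio of lengths matters: n = 7/14 = 0.5000
r_{7} = n·r / (1 + (n − 1)·r) = 0.2860 / 0.7140 ≈ 0.4006

0.40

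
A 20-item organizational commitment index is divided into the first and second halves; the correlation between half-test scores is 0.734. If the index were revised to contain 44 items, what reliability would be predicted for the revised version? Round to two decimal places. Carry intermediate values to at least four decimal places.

Full-test reliability from the split-half r: r_full = 2(0.734)/(1 + 0.734) = 0.8466
Length factor from 20 to 44 items: n = 44/20 = 2.2000
r_new = n·r_full / (1 + (n − 1)·r_full) = 1.8625 / 2.0159 ≈ 0.9239

0.92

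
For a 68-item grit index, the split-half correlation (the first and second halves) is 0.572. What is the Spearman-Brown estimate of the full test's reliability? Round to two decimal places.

The full test is twice the length of either half (n = 2).
r_full = 2(0.572) / (1 + 0.572)
       = 1.1440 / 1.5720 = 0.7277

0.73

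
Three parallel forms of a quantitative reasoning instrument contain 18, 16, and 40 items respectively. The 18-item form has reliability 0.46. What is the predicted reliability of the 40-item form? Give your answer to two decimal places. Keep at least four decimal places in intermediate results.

0.65

The 16-item form is not needed; work directly from the 18-item form with n = 40/18 = 2.2222.
r_{40} = n·r / (1 + (n − 1)·r) = 1.0222 / 1.5622 ≈ 0.6543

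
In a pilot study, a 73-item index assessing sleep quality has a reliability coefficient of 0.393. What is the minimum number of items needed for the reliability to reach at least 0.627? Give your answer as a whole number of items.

Spearman-Brown solved for the length factor n:
n = r*(1 − r) / [ r (1 − r*) ]
n = 0.627 × (1 − 0.393) / [ 0.393 × (1 − 0.627) ]
n = 0.380589 / 0.146589 ≈ 2.5963
Items needed = n × 73 = 2.5963 × 73 ≈ 189.53 → round up to 190

190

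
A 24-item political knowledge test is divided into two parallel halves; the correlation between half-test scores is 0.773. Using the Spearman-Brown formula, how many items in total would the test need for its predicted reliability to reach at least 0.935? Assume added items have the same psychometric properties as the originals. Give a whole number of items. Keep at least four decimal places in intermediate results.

Corrected full-test reliability: r_full = 2 × 0.773 / (1 + 0.773) ≈ 0.8720
n = r_tgt(1 − r_full) / [r_full(1 − r_tgt)] = 0.935 × 0.1280 / (0.8720 × 0.065) ≈ 2.1115
Items = 2.1115 × 24 ≈ 50.68 → 51

51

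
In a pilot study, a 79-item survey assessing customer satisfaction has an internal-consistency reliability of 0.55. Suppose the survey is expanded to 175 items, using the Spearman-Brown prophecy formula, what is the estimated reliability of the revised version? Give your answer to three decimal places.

0.730

The new length is 175/79 = 2.2152 times the old.
Apply the Spearman-Brown prophecy formula, r' = nr / [1 + (n − 1)r]:
r_new = 2.2152·0.55 / [1 + (2.2152 − 1)·0.55]
     = 1.2184 / 1.6684 = 0.7303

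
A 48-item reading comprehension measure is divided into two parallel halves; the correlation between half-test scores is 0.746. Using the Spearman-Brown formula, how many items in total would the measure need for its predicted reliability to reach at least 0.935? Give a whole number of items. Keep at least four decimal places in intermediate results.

Corrected full-test reliability: r_full = 2 × 0.746 / (1 + 0.746) ≈ 0.8545
Solve Spearman-Brown for n: n = 0.935(1 − 0.8545) / [0.8545(1 − 0.935)] = 2.4493
Items = 2.4493 × 48 ≈ 117.57 → 118

118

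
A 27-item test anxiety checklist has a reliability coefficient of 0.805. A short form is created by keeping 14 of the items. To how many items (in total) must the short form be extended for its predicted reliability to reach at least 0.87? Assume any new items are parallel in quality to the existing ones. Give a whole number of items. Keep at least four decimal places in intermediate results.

Short-form reliability: n = 14/27 = 0.5185; r_14 = n·r/(1+(n−1)r) ≈ 0.6816
Then solve for n' with r_old = 0.6816, r_target = 0.87: n' = 0.87(1 − 0.6816)/[0.6816(1 − 0.87)] = 3.1262
Items = 3.1262 × 14 ≈ 43.77 → 44

44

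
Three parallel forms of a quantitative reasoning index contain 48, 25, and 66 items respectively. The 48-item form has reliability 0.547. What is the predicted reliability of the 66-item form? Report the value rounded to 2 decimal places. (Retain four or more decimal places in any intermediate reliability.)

0.62

The 25-item form is not needed; work directly from the 48-item form with n = 66/48 = 1.3750.
r_{66} = n·r / (1 + (n − 1)·r) = 0.7521 / 1.2051 ≈ 0.6241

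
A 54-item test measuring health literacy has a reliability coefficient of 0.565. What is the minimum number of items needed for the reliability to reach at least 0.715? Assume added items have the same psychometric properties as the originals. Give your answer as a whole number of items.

105

n = [0.715 × 0.435] / [0.565 × 0.285]
n = 0.311025 / 0.161025 ≈ 1.9315
1.9315 × 54 = 104.30 → 105 items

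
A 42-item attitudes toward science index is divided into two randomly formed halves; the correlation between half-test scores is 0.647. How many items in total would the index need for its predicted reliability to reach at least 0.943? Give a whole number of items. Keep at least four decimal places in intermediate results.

r_full = 2(0.647)/(1 + 0.647) = 0.7857
Solve Spearman-Brown for n: n = 0.943(1 − 0.7857) / [0.7857(1 − 0.943)] = 4.5123
Required items = 4.5123 × 42 = 189.52, so 190 items.

190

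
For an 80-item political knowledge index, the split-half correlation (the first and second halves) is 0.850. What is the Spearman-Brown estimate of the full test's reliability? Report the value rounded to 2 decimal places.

0.92

Each half is half the length of the full test, so the full test is n = 2 times a half.
r_full = 2r_hh / (1 + r_hh) = 2 × 0.850 / (1 + 0.850)
r_full = 1.7000 / 1.8500 ≈ 0.9189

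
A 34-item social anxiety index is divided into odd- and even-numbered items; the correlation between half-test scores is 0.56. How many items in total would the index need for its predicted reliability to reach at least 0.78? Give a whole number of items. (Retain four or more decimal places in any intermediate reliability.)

r_full = 2(0.56)/(1 + 0.56) = 0.7179
n = r_tgt(1 − r_full) / [r_full(1 − r_tgt)] = 0.78 × 0.2821 / (0.7179 × 0.22) ≈ 1.3932
Required items = 1.3932 × 34 = 47.37, so 48 items.

48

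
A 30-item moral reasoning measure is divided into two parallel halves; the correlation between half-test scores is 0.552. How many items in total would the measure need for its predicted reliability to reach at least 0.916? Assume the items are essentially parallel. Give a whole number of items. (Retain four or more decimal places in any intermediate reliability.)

133

Corrected full-test reliability: r_full = 2 × 0.552 / (1 + 0.552) ≈ 0.7113
Solve Spearman-Brown for n: n = 0.916(1 − 0.7113) / [0.7113(1 − 0.916)] = 4.4260
Items = 4.4260 × 30 ≈ 132.78 → 133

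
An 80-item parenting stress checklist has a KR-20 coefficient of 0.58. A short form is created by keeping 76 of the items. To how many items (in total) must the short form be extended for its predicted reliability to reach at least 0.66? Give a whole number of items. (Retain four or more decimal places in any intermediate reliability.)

113

Short-form reliability: n = 76/80 = 0.9500; r_76 = n·r/(1+(n−1)r) ≈ 0.5675
Length factor from the short form to reach 0.66: n' = 0.66(1 − 0.5675) / [0.5675(1 − 0.66)] ≈ 1.4794
Total items = 1.4794 × 76 = 112.43, rounded up to 113.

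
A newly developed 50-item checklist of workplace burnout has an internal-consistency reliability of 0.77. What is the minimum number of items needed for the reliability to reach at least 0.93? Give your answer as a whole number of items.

199

Rearranging the Spearman-Brown formula for n,
n = r_target (1 − r_old) / [ r_old (1 − r_target) ]
n = 0.93 × (1 − 0.77) / [ 0.77 × (1 − 0.93) ]
  = 0.2139 / 0.0539 = 3.9685
So the test needs 3.9685 × 50 ≈ 198.43 items; rounding up, 199.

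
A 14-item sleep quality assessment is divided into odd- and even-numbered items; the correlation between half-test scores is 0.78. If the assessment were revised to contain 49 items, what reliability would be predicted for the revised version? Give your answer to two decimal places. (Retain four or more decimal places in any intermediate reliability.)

0.96

First correct the split-half correlation to full-test reliability: r_full = 2 × 0.78 / (1 + 0.78) ≈ 0.8764
Length factor from 14 to 49 items: n = 49/14 = 3.5000
r_new = n·r_full / (1 + (n − 1)·r_full) = 3.0674 / 3.1910 ≈ 0.9613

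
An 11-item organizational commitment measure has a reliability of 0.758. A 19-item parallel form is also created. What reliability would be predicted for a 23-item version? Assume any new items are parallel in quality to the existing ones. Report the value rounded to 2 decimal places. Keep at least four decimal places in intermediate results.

0.87

Only the ratio of lengths matters: n = 23/11 = 2.0909
r_{23} = n·r / (1 + (n − 1)·r) = 1.5849 / 1.8269 ≈ 0.8675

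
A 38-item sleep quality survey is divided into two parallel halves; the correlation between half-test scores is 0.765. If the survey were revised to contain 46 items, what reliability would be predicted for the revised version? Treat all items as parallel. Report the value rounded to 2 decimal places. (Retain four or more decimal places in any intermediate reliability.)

Spearman-Brown correction (n = 2): r_full = 2·0.765/(1 + 0.765) = 0.8669
Length factor from 38 to 46 items: n = 46/38 = 1.2105
r_new = n·r_full / (1 + (n − 1)·r_full) = 1.0494 / 1.1825 ≈ 0.8874

0.89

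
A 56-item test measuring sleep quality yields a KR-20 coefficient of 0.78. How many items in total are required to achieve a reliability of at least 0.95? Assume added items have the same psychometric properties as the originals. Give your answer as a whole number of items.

n = 0.95 × (1 − 0.78) / [ 0.78 × (1 − 0.95) ]
  = 0.2090 / 0.0390 = 5.3590
5.3590 × 56 = 300.10 → 301 items

301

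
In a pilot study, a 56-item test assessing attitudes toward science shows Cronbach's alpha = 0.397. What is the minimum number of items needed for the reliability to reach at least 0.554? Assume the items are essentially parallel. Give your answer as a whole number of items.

Rearranging the Spearman-Brown formula for n,
n = r*(1 − r) / [ r (1 − r*) ]
n = 0.554 × (1 − 0.397) / [ 0.397 × (1 − 0.554) ]
n = 0.334062 / 0.177062 ≈ 1.8867
Items needed = n × 56 = 1.8867 × 56 ≈ 105.66 → round up to 106

106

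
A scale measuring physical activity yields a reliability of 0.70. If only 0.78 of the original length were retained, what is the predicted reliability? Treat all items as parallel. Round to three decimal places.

By Spearman-Brown, r_new = n r / (1 + (n − 1) r).
r_new = 0.78·0.70 / [1 + (0.78 − 1)·0.70]
r_new = 0.5460 / 0.8460 ≈ 0.6454

0.645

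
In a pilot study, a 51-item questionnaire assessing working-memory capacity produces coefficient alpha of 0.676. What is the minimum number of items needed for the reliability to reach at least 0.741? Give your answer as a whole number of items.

70

Rearranging the Spearman-Brown formula for n,
n = r_target (1 − r_old) / [ r_old (1 − r_target) ]
n = 0.741(1 − 0.676) / [0.676(1 − 0.741)]
  = 0.240084 / 0.175084 = 1.3713
1.3713 × 51 = 69.94 → 70 items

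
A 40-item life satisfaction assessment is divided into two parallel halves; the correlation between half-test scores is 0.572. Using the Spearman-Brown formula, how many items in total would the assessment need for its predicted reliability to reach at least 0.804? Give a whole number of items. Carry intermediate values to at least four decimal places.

Corrected full-test reliability: r_full = 2 × 0.572 / (1 + 0.572) ≈ 0.7277
Solve Spearman-Brown for n: n = 0.804(1 − 0.7277) / [0.7277(1 − 0.804)] = 1.5350
Items = 1.5350 × 40 ≈ 61.40 → 62

62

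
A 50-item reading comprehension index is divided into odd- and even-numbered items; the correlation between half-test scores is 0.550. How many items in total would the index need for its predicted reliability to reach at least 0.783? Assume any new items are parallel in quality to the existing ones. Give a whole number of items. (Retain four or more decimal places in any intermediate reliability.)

74

Corrected full-test reliability: r_full = 2 × 0.550 / (1 + 0.550) ≈ 0.7097
Solve Spearman-Brown for n: n = 0.783(1 − 0.7097) / [0.7097(1 − 0.783)] = 1.4760
Required items = 1.4760 × 50 = 73.80, so 74 items.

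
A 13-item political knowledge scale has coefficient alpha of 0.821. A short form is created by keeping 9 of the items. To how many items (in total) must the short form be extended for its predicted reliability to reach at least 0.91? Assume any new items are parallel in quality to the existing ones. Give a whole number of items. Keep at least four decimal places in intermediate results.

29

First, r for the 9-item form: n = 9/13 = 0.6923, so r_9 = 0.6923·0.821/(1 + (0.6923 − 1)·0.821) = 0.7605
Then solve for n' with r_old = 0.7605, r_target = 0.91: n' = 0.91(1 − 0.7605)/[0.7605(1 − 0.91)] = 3.1842
Items = 3.1842 × 9 ≈ 28.66 → 29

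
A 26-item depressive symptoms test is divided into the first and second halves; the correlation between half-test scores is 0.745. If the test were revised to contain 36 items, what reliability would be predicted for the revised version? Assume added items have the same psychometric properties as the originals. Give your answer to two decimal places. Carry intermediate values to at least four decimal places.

0.89

Full-test reliability from the split-half r: r_full = 2(0.745)/(1 + 0.745) = 0.8539
Length factor from 26 to 36 items: n = 36/26 = 1.3846
r_new = n·r_full / (1 + (n − 1)·r_full) = 1.1823 / 1.3284 ≈ 0.8900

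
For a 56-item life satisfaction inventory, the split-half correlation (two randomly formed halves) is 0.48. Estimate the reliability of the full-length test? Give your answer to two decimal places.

The full test is twice the length of either half (n = 2).
r_full = 2r_hh / (1 + r_hh) = 2 × 0.48 / (1 + 0.48)
       = 0.9600 / 1.4800 = 0.6486

0.65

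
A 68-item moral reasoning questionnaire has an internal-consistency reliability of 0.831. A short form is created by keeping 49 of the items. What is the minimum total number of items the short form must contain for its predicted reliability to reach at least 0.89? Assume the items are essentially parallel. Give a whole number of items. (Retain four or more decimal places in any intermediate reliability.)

112

First, r for the 49-item form: n = 49/68 = 0.7206, so r_49 = 0.7206·0.831/(1 + (0.7206 − 1)·0.831) = 0.7799
Length factor from the short form to reach 0.89: n' = 0.89(1 − 0.7799) / [0.7799(1 − 0.89)] ≈ 2.2834
Total items = 2.2834 × 49 = 111.89, rounded up to 112.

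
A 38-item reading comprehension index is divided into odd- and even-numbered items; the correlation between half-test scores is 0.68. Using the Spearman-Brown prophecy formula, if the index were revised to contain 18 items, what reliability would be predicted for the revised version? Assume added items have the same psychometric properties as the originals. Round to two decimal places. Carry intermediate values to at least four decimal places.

0.67

First correct the split-half correlation to full-test reliability: r_full = 2 × 0.68 / (1 + 0.68) ≈ 0.8095
Then adjust to 18 items: n = 18/38 = 0.4737
r_new = n·r_full / (1 + (n − 1)·r_full) = 0.3835 / 0.5740 ≈ 0.6681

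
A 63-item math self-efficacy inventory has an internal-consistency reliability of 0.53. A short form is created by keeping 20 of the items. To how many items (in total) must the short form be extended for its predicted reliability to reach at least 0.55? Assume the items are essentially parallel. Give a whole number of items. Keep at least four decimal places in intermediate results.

Short-form reliability: n = 20/63 = 0.3175; r_20 = n·r/(1+(n−1)r) ≈ 0.2636
Then solve for n' with r_old = 0.2636, r_target = 0.55: n' = 0.55(1 − 0.2636)/[0.2636(1 − 0.55)] = 3.4144
Total items = 3.4144 × 20 = 68.29, rounded up to 69.

69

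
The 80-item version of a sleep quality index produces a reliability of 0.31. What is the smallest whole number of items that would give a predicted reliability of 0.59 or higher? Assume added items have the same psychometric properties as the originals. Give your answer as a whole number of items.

257

n = 0.59(1 − 0.31) / [0.31(1 − 0.59)]
n = 0.4071 / 0.1271 ≈ 3.2030
3.2030 × 80 = 256.24 → 257 items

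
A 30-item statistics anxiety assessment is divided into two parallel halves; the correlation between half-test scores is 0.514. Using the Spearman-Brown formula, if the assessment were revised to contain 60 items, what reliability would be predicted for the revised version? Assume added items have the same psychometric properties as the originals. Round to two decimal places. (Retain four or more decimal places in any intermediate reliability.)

First correct the split-half correlation to full-test reliability: r_full = 2 × 0.514 / (1 + 0.514) ≈ 0.6790
Then adjust to 60 items: n = 60/30 = 2.0000
r_new = n·r_full / (1 + (n − 1)·r_full) = 1.3580 / 1.6790 ≈ 0.8088

0.81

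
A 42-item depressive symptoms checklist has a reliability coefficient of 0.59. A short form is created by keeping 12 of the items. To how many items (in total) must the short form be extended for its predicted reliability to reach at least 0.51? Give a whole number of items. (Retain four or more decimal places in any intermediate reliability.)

First, r for the 12-item form: n = 12/42 = 0.2857, so r_12 = 0.2857·0.59/(1 + (0.2857 − 1)·0.59) = 0.2913
Length factor from the short form to reach 0.51: n' = 0.51(1 − 0.2913) / [0.2913(1 − 0.51)] ≈ 2.5322
Items = 2.5322 × 12 ≈ 30.39 → 31

31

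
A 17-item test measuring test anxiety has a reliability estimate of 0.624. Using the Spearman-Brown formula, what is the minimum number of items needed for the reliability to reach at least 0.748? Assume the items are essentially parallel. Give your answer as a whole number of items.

n = 0.748(1 − 0.624) / [0.624(1 − 0.748)]
  = 0.281248 / 0.157248 = 1.7886
1.7886 × 17 = 30.41 → 31 items

31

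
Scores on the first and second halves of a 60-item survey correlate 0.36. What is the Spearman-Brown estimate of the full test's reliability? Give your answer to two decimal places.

0.53

Apply the Spearman-Brown correction with n = 2:
r_full = 2r_hh / (1 + r_hh) = 2 × 0.36 / (1 + 0.36)
       = 0.7200 / 1.3600 = 0.5294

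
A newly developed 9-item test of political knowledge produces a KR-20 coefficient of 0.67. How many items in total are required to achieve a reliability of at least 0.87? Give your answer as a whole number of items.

30

n = 0.87 × (1 − 0.67) / [ 0.67 × (1 − 0.87) ]
n = 0.2871 / 0.0871 ≈ 3.2962
3.2962 × 9 = 29.67 → 30 items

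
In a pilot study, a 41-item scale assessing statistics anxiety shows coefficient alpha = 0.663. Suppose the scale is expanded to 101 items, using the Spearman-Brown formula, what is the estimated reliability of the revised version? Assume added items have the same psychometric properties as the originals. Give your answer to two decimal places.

0.83

n = 101/41 = 2.4634
r_new = 2.4634·0.663 / [1 + (2.4634 − 1)·0.663]
r_new = 1.6332 / 1.9702 ≈ 0.8290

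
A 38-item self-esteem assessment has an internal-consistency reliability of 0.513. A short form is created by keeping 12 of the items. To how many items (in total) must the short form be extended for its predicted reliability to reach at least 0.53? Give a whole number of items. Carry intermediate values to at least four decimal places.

Short-form reliability: n = 12/38 = 0.3158; r_12 = n·r/(1+(n−1)r) ≈ 0.2496
Then solve for n' with r_old = 0.2496, r_target = 0.53: n' = 0.53(1 − 0.2496)/[0.2496(1 − 0.53)] = 3.3902
Total items = 3.3902 × 12 = 40.68, rounded up to 41.

41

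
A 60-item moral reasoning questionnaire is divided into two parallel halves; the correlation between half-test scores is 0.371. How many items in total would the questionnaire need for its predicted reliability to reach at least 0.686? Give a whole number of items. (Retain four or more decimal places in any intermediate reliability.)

112

Corrected full-test reliability: r_full = 2 × 0.371 / (1 + 0.371) ≈ 0.5412
Solve Spearman-Brown for n: n = 0.686(1 − 0.5412) / [0.5412(1 − 0.686)] = 1.8521
Items = 1.8521 × 60 ≈ 111.13 → 112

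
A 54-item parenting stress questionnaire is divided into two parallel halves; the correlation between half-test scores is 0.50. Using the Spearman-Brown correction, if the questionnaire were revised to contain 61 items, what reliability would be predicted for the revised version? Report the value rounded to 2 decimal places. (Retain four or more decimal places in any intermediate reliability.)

Spearman-Brown correction (n = 2): r_full = 2·0.50/(1 + 0.50) = 0.6667
Then adjust to 61 items: n = 61/54 = 1.1296
r_new = n·r_full / (1 + (n − 1)·r_full) = 0.7531 / 1.0864 ≈ 0.6932

0.69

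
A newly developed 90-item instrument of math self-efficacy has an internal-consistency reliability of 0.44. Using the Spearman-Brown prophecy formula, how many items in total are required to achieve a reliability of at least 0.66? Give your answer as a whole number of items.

Spearman-Brown solved for the length factor n:
n = r_target (1 − r_old) / [ r_old (1 − r_target) ]
n = [0.66 × 0.56] / [0.44 × 0.34]
n = 0.3696 / 0.1496 ≈ 2.4706
So the test needs 2.4706 × 90 ≈ 222.35 items; rounding up, 223.

223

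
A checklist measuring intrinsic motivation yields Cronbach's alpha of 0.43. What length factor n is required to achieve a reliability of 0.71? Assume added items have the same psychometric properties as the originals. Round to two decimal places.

Spearman-Brown solved for the length factor n:
n = r*(1 − r) / [ r (1 − r*) ]
n = 0.71(1 − 0.43) / [0.43(1 − 0.71)]
n = 0.4047 / 0.1247 ≈ 3.2454

3.25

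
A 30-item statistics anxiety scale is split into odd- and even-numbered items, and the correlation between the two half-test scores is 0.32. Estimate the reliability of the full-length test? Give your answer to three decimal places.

r_full = 2(0.32) / (1 + 0.32)
r_full = 0.6400 / 1.3200 ≈ 0.4848

0.485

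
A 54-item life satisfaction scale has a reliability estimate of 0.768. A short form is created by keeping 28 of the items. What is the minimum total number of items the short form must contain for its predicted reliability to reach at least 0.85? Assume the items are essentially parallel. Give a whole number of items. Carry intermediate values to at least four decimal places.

93

Short-form reliability: n = 28/54 = 0.5185; r_28 = n·r/(1+(n−1)r) ≈ 0.6319
Length factor from the short form to reach 0.85: n' = 0.85(1 − 0.6319) / [0.6319(1 − 0.85)] ≈ 3.3010
Items = 3.3010 × 28 ≈ 92.43 → 93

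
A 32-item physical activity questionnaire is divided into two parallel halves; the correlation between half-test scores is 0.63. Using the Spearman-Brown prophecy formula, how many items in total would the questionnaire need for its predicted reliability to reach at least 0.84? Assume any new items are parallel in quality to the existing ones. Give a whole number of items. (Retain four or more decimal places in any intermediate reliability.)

Corrected full-test reliability: r_full = 2 × 0.63 / (1 + 0.63) ≈ 0.7730
n = r_tgt(1 − r_full) / [r_full(1 − r_tgt)] = 0.84 × 0.2270 / (0.7730 × 0.16) ≈ 1.5417
Items = 1.5417 × 32 ≈ 49.33 → 50

50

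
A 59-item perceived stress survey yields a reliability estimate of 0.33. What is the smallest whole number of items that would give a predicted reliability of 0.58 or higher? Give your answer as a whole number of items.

166

Rearranging the Spearman-Brown formula for n,
n = r*(1 − r) / [ r (1 − r*) ]
n = 0.58 × (1 − 0.33) / [ 0.33 × (1 − 0.58) ]
n = 0.3886 / 0.1386 ≈ 2.8038
Items needed = n × 59 = 2.8038 × 59 ≈ 165.42 → round up to 166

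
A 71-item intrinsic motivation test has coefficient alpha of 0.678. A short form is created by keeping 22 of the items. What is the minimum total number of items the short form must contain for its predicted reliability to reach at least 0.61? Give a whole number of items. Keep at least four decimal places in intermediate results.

First, r for the 22-item form: n = 22/71 = 0.3099, so r_22 = 0.3099·0.678/(1 + (0.3099 − 1)·0.678) = 0.3949
Then solve for n' with r_old = 0.3949, r_target = 0.61: n' = 0.61(1 − 0.3949)/[0.3949(1 − 0.61)] = 2.3967
Items = 2.3967 × 22 ≈ 52.73 → 53

53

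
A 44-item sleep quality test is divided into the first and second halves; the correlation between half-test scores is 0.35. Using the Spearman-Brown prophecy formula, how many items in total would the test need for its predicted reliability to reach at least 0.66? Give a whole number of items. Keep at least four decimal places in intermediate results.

Corrected full-test reliability: r_full = 2 × 0.35 / (1 + 0.35) ≈ 0.5185
n = r_tgt(1 − r_full) / [r_full(1 − r_tgt)] = 0.66 × 0.4815 / (0.5185 × 0.34) ≈ 1.8027
Required items = 1.8027 × 44 = 79.32, so 80 items.

80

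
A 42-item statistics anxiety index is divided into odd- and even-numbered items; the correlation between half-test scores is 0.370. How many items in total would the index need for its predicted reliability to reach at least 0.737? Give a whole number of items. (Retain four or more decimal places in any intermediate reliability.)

r_full = 2(0.370)/(1 + 0.370) = 0.5401
n = r_tgt(1 − r_full) / [r_full(1 − r_tgt)] = 0.737 × 0.4599 / (0.5401 × 0.263) ≈ 2.3862
Required items = 2.3862 × 42 = 100.22, so 101 items.

101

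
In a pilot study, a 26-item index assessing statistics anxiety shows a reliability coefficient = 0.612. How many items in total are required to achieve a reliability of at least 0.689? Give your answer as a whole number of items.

n = 0.689(1 − 0.612) / [0.612(1 − 0.689)]
n = 0.267332 / 0.190332 ≈ 1.4046
Items needed = n × 26 = 1.4046 × 26 ≈ 36.52 → round up to 37

37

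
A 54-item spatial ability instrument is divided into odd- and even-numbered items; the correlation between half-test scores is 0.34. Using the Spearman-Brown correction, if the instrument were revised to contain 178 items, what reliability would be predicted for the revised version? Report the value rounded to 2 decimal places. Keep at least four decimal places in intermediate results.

0.77

Spearman-Brown correction (n = 2): r_full = 2·0.34/(1 + 0.34) = 0.5075
Then adjust to 178 items: n = 178/54 = 3.2963
r_new = n·r_full / (1 + (n − 1)·r_full) = 1.6729 / 2.1654 ≈ 0.7726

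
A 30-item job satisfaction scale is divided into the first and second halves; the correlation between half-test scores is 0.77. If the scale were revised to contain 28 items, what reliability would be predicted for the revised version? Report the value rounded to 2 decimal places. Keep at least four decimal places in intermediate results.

Spearman-Brown correction (n = 2): r_full = 2·0.77/(1 + 0.77) = 0.8701
Then adjust to 28 items: n = 28/30 = 0.9333
r_new = n·r_full / (1 + (n − 1)·r_full) = 0.8121 / 0.9420 ≈ 0.8621

0.86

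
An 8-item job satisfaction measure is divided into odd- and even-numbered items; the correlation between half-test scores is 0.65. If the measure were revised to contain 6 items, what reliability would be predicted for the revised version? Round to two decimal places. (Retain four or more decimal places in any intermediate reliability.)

Full-test reliability from the split-half r: r_full = 2(0.65)/(1 + 0.65) = 0.7879
Then adjust to 6 items: n = 6/8 = 0.7500
r_new = n·r_full / (1 + (n − 1)·r_full) = 0.5909 / 0.8030 ≈ 0.7359

0.74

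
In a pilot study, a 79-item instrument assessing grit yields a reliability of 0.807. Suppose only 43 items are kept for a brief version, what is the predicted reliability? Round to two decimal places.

0.69

n = 43/79 = 0.5443
Spearman-Brown: r_new = n·r / (1 + (n − 1)·r)
r_new = (0.5443 × 0.807) / (1 + (0.5443 − 1) × 0.807)
     = 0.4393 / 0.6323 = 0.6948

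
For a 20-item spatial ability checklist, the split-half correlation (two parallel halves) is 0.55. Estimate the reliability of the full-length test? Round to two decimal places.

0.71

Each half is half the length of the full test, so the full test is n = 2 times a half.
r_full = 2(0.55) / (1 + 0.55)
r_full = 1.1000 / 1.5500 ≈ 0.7097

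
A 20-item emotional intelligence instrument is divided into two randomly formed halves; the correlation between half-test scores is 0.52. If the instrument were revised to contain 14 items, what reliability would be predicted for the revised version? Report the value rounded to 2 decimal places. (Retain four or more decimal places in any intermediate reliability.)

Spearman-Brown correction (n = 2): r_full = 2·0.52/(1 + 0.52) = 0.6842
Then adjust to 14 items: n = 14/20 = 0.7000
r_new = n·r_full / (1 + (n − 1)·r_full) = 0.4789 / 0.7947 ≈ 0.6026

0.60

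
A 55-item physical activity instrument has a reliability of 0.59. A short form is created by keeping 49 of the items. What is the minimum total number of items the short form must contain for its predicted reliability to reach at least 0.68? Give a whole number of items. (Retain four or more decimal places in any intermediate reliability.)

82

First, r for the 49-item form: n = 49/55 = 0.8909, so r_49 = 0.8909·0.59/(1 + (0.8909 − 1)·0.59) = 0.5618
Then solve for n' with r_old = 0.5618, r_target = 0.68: n' = 0.68(1 − 0.5618)/[0.5618(1 − 0.68)] = 1.6575
Total items = 1.6575 × 49 = 81.22, rounded up to 82.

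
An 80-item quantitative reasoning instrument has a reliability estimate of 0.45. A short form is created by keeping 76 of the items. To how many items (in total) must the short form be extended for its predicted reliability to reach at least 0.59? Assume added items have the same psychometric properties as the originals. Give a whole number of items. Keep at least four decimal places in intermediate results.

Short-form reliability: n = 76/80 = 0.9500; r_76 = n·r/(1+(n−1)r) ≈ 0.4373
Then solve for n' with r_old = 0.4373, r_target = 0.59: n' = 0.59(1 − 0.4373)/[0.4373(1 − 0.59)] = 1.8517
Items = 1.8517 × 76 ≈ 140.73 → 141

141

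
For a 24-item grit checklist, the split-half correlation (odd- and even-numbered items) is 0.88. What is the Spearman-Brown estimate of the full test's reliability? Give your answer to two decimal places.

Apply the Spearman-Brown correction with n = 2:
r_full = 2r_hh / (1 + r_hh) = 2 × 0.88 / (1 + 0.88)
       = 1.7600 / 1.8800 = 0.9362

0.94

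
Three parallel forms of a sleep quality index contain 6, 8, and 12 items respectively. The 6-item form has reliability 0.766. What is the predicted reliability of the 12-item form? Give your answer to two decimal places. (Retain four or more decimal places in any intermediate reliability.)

0.87

Only the ratio of lengths matters: n = 12/6 = 2.0000
r_{12} = n·r / (1 + (n − 1)·r) = 1.5320 / 1.7660 ≈ 0.8675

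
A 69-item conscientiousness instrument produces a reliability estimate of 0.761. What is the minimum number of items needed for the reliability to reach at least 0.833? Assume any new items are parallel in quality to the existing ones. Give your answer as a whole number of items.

n = 0.833 × (1 − 0.761) / [ 0.761 × (1 − 0.833) ]
  = 0.199087 / 0.127087 = 1.5665
Items needed = n × 69 = 1.5665 × 69 ≈ 108.09 → round up to 109

109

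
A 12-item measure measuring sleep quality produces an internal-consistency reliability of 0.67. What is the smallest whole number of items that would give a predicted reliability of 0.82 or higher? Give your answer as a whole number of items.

Spearman-Brown solved for the length factor n:
n = r*(1 − r) / [ r (1 − r*) ]
n = 0.82(1 − 0.67) / [0.67(1 − 0.82)]
n = 0.2706 / 0.1206 ≈ 2.2438
Items needed = n × 12 = 2.2438 × 12 ≈ 26.93 → round up to 27

27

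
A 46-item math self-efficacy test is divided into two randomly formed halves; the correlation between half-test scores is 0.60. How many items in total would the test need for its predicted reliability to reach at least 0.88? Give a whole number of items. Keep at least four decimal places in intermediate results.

r_full = 2(0.60)/(1 + 0.60) = 0.7500
Solve Spearman-Brown for n: n = 0.88(1 − 0.7500) / [0.7500(1 − 0.88)] = 2.4444
Required items = 2.4444 × 46 = 112.44, so 113 items.

113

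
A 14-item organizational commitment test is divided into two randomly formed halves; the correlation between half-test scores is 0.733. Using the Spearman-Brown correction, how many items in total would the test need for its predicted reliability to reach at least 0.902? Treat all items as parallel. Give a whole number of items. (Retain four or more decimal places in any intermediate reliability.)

24

Corrected full-test reliability: r_full = 2 × 0.733 / (1 + 0.733) ≈ 0.8459
Solve Spearman-Brown for n: n = 0.902(1 − 0.8459) / [0.8459(1 − 0.902)] = 1.6767
Required items = 1.6767 × 14 = 23.47, so 24 items.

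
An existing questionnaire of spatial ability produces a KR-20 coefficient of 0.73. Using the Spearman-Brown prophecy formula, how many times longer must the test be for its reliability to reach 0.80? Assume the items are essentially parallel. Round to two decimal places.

1.48

n = [0.80 × 0.27] / [0.73 × 0.20]
  = 0.2160 / 0.1460 = 1.4795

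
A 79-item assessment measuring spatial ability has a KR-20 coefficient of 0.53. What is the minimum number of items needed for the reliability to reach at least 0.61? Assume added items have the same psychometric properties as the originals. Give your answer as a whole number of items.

Rearranging the Spearman-Brown formula for n,
n = r_target (1 − r_old) / [ r_old (1 − r_target) ]
n = [0.61 × 0.47] / [0.53 × 0.39]
  = 0.2867 / 0.2067 = 1.3870
Items needed = n × 79 = 1.3870 × 79 ≈ 109.57 → round up to 110

110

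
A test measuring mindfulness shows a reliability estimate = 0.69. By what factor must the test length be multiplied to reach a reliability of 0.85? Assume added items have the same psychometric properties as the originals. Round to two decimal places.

2.55

Spearman-Brown solved for the length factor n:
n = r_target (1 − r_old) / [ r_old (1 − r_target) ]
n = 0.85 × (1 − 0.69) / [ 0.69 × (1 − 0.85) ]
  = 0.2635 / 0.1035 = 2.5459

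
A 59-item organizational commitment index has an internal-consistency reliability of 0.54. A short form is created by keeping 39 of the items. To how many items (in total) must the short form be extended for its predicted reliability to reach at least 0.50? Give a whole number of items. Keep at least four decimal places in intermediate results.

First, r for the 39-item form: n = 39/59 = 0.6610, so r_39 = 0.6610·0.54/(1 + (0.6610 − 1)·0.54) = 0.4369
Length factor from the short form to reach 0.50: n' = 0.50(1 − 0.4369) / [0.4369(1 − 0.50)] ≈ 1.2889
Items = 1.2889 × 39 ≈ 50.27 → 51

51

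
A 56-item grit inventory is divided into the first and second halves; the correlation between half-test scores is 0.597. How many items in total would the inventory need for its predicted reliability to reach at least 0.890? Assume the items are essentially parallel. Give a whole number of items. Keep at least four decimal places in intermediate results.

153

r_full = 2(0.597)/(1 + 0.597) = 0.7477
n = r_tgt(1 − r_full) / [r_full(1 − r_tgt)] = 0.890 × 0.2523 / (0.7477 × 0.110) ≈ 2.7302
Items = 2.7302 × 56 ≈ 152.89 → 153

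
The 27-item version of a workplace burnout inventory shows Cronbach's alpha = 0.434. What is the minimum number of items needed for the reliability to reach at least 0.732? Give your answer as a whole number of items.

97

n = 0.732 × (1 − 0.434) / [ 0.434 × (1 − 0.732) ]
  = 0.414312 / 0.116312 = 3.5621
3.5621 × 27 = 96.18 → 97 items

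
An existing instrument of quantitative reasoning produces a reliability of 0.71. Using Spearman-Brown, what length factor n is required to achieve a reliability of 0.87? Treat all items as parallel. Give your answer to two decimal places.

Invert Spearman-Brown to solve for n:
n = r*(1 − r) / [ r (1 − r*) ]
n = 0.87(1 − 0.71) / [0.71(1 − 0.87)]
  = 0.2523 / 0.0923 = 2.7335

2.73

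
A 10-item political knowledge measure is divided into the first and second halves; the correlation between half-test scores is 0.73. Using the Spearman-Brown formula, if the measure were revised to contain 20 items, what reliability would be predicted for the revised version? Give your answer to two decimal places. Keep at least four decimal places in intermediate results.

Spearman-Brown correction (n = 2): r_full = 2·0.73/(1 + 0.73) = 0.8439
Then adjust to 20 items: n = 20/10 = 2.0000
r_new = n·r_full / (1 + (n − 1)·r_full) = 1.6878 / 1.8439 ≈ 0.9153

0.92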